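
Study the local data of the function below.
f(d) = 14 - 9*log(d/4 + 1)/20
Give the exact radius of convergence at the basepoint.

Branch term (-9/20)*log(1 - d/(-4)): its argument vanishes at d = -4, a logarithmic branch point, modulus 4.
The radius of convergence is the smallest modulus among the singular points: 4.

The radius of convergence is 4.


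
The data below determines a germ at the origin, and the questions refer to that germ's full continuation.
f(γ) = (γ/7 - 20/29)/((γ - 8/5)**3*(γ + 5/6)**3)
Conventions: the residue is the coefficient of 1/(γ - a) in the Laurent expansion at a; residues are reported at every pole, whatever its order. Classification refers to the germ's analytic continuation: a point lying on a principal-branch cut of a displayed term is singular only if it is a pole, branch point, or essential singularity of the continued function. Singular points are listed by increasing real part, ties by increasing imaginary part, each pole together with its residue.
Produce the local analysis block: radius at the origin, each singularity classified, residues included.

Denominator factor (γ - 8/5)^3: pole of order 3 at 8/5, modulus 8/5.
Denominator factor (γ + 5/6)^3: pole of order 3 at -5/6, modulus 5/6.
The radius of convergence is the smallest modulus among the singular points: 5/6.
At the order-3 pole -5/6 set g(γ) = (γ - (-5/6))^3*f(γ) = (γ/7 - 20/29)/(γ - 8/5)**3.
Order-3 pole: residue = g''(a)/2; g''(-5/6) = 37582380000/420833533379, so the residue is 18791190000/420833533379.
At the order-3 pole 8/5 set g(γ) = (γ - (8/5))^3*f(γ) = (γ/7 - 20/29)/(γ + 5/6)**3.
Order-3 pole: residue = g''(a)/2; g''(8/5) = -37582380000/420833533379, so the residue is -18791190000/420833533379.
List the singular points by increasing real part (a conjugate pair: the negative imaginary part first).

Radius of convergence at 0: 5/6.
At -5/6: a pole of order 3; residue 18791190000/420833533379.
At 8/5: a pole of order 3; residue -18791190000/420833533379.


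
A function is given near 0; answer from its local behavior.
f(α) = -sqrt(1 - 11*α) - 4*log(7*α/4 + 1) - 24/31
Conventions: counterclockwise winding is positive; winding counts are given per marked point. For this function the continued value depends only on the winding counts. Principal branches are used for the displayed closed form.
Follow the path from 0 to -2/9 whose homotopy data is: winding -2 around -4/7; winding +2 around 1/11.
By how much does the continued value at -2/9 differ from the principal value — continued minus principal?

The rational part is single-valued and drops out of the difference; each branch term changes only by its own monodromy.
(-4)*log(1 - α/(-4/7)): each positive loop around -4/7 adds 2*pi*i to the log, so winding -2 contributes (-4)*(-2)*2*pi*i = (16)*pi*i.
(-1)*sqrt(1 - α/(1/11)): winding +2 is even, the square root returns to the same sheet, contribution 0.
Summing the contributions at α = -2/9 gives (16)*pi*i.

Continued minus principal equals (16)*pi*i.


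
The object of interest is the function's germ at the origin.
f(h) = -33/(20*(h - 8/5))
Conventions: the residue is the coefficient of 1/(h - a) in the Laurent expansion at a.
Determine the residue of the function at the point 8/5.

The residue is -33/20.

At the order-1 pole 8/5 set g(h) = (h - (8/5))*f(h) = -33/20.
Simple pole: residue = g(a) at a = 8/5, which is -33/20.


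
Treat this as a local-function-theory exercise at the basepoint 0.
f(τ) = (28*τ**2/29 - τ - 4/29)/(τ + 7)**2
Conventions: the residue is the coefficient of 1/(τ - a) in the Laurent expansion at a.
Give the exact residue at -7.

The residue is -421/29.

At the order-2 pole -7 set g(τ) = (τ - (-7))^2*f(τ) = 28*τ**2/29 - τ - 4/29.
Order-2 pole: residue = g'(a); g'(-7) = -421/29, so the residue is -421/29.


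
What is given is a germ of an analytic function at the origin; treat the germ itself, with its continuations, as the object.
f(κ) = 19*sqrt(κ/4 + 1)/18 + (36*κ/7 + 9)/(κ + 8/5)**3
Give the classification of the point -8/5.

The denominator factor κ + 8/5 vanishes at -8/5 and appears to the power 3; the numerator there equals 27/35, nonzero, and no other factor vanishes.
The branch terms are analytic at this point.
Hence a pole whose order is the multiplicity, 3.

The point is a pole of order 3.


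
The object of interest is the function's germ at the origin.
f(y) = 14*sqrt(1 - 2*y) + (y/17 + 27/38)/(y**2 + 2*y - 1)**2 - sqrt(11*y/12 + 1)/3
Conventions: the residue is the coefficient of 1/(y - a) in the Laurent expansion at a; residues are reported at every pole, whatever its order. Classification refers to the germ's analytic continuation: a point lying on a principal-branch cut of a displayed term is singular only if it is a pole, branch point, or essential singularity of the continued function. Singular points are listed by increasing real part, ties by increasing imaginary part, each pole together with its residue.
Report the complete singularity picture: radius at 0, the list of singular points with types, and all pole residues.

Radius of convergence at 0: -1 + sqrt(2).
At -1 - sqrt(2): a pole of order 2; residue (421/10336)*sqrt(2).
At -12/11: an algebraic (square-root) branch point.
At -1 + sqrt(2): a pole of order 2; residue -(421/10336)*sqrt(2).
At 1/2: an algebraic (square-root) branch point.

Denominator factor (y**2 + 2*y - 1)^2: discriminant 8, real irrational roots -1 + sqrt(2) and -1 - sqrt(2); poles of order 2, moduli -1 + sqrt(2) and 1 + sqrt(2).
Branch term (14)*sqrt(1 - y/(1/2)): its argument vanishes at y = 1/2, a square-root branch point, modulus 1/2.
Branch term (-1/3)*sqrt(1 - y/(-12/11)): its argument vanishes at y = -12/11, a square-root branch point, modulus 12/11.
The radius of convergence is the smallest modulus among the singular points: -1 + sqrt(2).
The branch terms are analytic at -1 - sqrt(2) and contribute nothing to the residue; only the rational part matters.
The factor y**2 + 2*y - 1 splits as (y - a)(y - a') with a = -1 - sqrt(2), a' = -1 + sqrt(2). At the order-2 pole a set g(y) = (y - a)^2*(rational part) = [y/17 + 27/38] / (y - a')^2.
Order-2 pole: residue = g'(a); g'(-1 - sqrt(2)) = (421/10336)*sqrt(2), so the residue is (421/10336)*sqrt(2).
The branch terms are analytic at -1 + sqrt(2) and contribute nothing to the residue; only the rational part matters.
The factor y**2 + 2*y - 1 splits as (y - a)(y - a') with a = -1 + sqrt(2), a' = -1 - sqrt(2). At the order-2 pole a set g(y) = (y - a)^2*(rational part) = [y/17 + 27/38] / (y - a')^2.
Order-2 pole: residue = g'(a); g'(-1 + sqrt(2)) = -(421/10336)*sqrt(2), so the residue is -(421/10336)*sqrt(2).
List the singular points by increasing real part (a conjugate pair: the negative imaginary part first).


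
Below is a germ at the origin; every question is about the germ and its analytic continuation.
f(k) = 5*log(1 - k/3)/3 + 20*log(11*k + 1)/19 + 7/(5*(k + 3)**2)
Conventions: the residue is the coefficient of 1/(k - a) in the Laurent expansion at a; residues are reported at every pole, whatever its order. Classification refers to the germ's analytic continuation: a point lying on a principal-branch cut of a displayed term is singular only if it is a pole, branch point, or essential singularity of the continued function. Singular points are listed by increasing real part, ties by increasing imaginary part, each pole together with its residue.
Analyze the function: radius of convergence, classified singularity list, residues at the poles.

Radius of convergence at 0: 1/11.
At -3: a pole of order 2; residue 0.
At -1/11: a logarithmic branch point.
At 3: a logarithmic branch point.

Denominator factor (k + 3)^2: pole of order 2 at -3, modulus 3.
Branch term (5/3)*log(1 - k/(3)): its argument vanishes at k = 3, a logarithmic branch point, modulus 3.
Branch term (20/19)*log(1 - k/(-1/11)): its argument vanishes at k = -1/11, a logarithmic branch point, modulus 1/11.
The radius of convergence is the smallest modulus among the singular points: 1/11.
The branch terms are analytic at -3 and contribute nothing to the residue; only the rational part matters.
At the order-2 pole -3 set g(k) = (k - (-3))^2*(rational part) = 7/5.
Order-2 pole: residue = g'(a); g'(-3) = 0, so the residue is 0.
List the singular points by increasing real part (a conjugate pair: the negative imaginary part first).


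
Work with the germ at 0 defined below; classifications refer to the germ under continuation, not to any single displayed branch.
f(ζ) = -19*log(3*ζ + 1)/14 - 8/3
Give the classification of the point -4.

The point is a regular point.

There is no denominator, hence no pole anywhere.
Branch term log(1 - ζ/(-1/3)): argument at -4 is -11, nonzero, so -4 is not its branch point (a point on a principal cut is still regular for the continued germ).
So the germ continues analytically to -4.


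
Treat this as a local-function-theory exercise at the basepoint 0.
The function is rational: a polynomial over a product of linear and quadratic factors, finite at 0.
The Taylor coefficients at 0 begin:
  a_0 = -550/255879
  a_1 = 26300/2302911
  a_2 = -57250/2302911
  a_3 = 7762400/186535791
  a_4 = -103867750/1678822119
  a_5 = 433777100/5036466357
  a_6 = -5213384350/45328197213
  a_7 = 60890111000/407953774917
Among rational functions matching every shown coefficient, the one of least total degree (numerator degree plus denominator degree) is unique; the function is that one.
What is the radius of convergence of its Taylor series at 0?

The radius of convergence is 9/10.

No rational of total degree below 6 reproduces all 8 coefficients; solving the [1/5] Pade equations on them gives f(y) = (7*y/2 - 33/26)/((y + 9/10)**2*(y + 9)**3), whose expansion matches every shown term.
Denominator factor (y + 9/10)^2: pole of order 2 at -9/10, modulus 9/10.
Denominator factor (y + 9)^3: pole of order 3 at -9, modulus 9.
The radius of convergence is the smallest modulus among the singular points: 9/10.


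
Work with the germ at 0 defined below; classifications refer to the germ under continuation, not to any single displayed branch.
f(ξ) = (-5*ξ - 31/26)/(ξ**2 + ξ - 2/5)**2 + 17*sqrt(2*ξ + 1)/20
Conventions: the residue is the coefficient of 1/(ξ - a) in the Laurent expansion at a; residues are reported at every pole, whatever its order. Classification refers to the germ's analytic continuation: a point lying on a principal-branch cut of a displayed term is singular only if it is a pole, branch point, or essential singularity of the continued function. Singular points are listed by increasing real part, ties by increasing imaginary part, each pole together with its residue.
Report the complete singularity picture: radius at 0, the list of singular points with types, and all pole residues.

Radius of convergence at 0: -1/2 + (1/10)*sqrt(65).
At -1/2 - (1/10)*sqrt(65): a pole of order 2; residue (170/2197)*sqrt(65).
At -1/2: an algebraic (square-root) branch point.
At -1/2 + (1/10)*sqrt(65): a pole of order 2; residue -(170/2197)*sqrt(65).

Denominator factor (ξ**2 + ξ - 2/5)^2: discriminant 13/5, real irrational roots -1/2 + (1/10)*sqrt(65) and -1/2 - (1/10)*sqrt(65); poles of order 2, moduli -1/2 + (1/10)*sqrt(65) and 1/2 + (1/10)*sqrt(65).
Branch term (17/20)*sqrt(1 - ξ/(-1/2)): its argument vanishes at ξ = -1/2, a square-root branch point, modulus 1/2.
The radius of convergence is the smallest modulus among the singular points: -1/2 + (1/10)*sqrt(65).
The branch term is analytic at -1/2 - (1/10)*sqrt(65) and contributes nothing to the residue; only the rational part matters.
The factor ξ**2 + ξ - 2/5 splits as (ξ - a)(ξ - a') with a = -1/2 - (1/10)*sqrt(65), a' = -1/2 + (1/10)*sqrt(65). At the order-2 pole a set g(ξ) = (ξ - a)^2*(rational part) = [-5*ξ - 31/26] / (ξ - a')^2.
Order-2 pole: residue = g'(a); g'(-1/2 - (1/10)*sqrt(65)) = (170/2197)*sqrt(65), so the residue is (170/2197)*sqrt(65).
The branch term is analytic at -1/2 + (1/10)*sqrt(65) and contributes nothing to the residue; only the rational part matters.
The factor ξ**2 + ξ - 2/5 splits as (ξ - a)(ξ - a') with a = -1/2 + (1/10)*sqrt(65), a' = -1/2 - (1/10)*sqrt(65). At the order-2 pole a set g(ξ) = (ξ - a)^2*(rational part) = [-5*ξ - 31/26] / (ξ - a')^2.
Order-2 pole: residue = g'(a); g'(-1/2 + (1/10)*sqrt(65)) = -(170/2197)*sqrt(65), so the residue is -(170/2197)*sqrt(65).
List the singular points by increasing real part (a conjugate pair: the negative imaginary part first).


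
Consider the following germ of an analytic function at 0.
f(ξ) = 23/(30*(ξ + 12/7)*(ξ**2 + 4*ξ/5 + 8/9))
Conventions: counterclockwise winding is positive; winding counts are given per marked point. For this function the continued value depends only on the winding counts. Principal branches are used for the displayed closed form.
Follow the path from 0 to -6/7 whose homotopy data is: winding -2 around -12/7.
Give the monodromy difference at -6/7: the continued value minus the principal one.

The function is rational, hence single-valued: continuing it around any pole returns the same value, so the difference is 0.

Continued minus principal equals 0.


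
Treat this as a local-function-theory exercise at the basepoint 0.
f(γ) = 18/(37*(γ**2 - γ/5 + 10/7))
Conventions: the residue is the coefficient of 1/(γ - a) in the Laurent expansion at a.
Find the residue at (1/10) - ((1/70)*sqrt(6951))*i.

The residue is ((30/12247)*sqrt(6951))*i.

The factor γ**2 - γ/5 + 10/7 splits as (γ - a)(γ - a') with a = (1/10) - ((1/70)*sqrt(6951))*i, a' = (1/10) + ((1/70)*sqrt(6951))*i. At the order-1 pole a set g(γ) = (γ - a)*f(γ) = [18/37] / (γ - a').
Simple pole: residue = g(a) at a = (1/10) - ((1/70)*sqrt(6951))*i, which is ((30/12247)*sqrt(6951))*i.


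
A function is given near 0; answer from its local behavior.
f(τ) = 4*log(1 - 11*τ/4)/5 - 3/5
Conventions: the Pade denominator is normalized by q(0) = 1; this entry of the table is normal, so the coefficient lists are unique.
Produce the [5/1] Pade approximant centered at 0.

The Pade approximant has numerator coefficients [-3/5, -33/40, 121/60, 1331/960, 14641/11520, 161051/153600]; denominator coefficients [1, -55/24].

Taylor coefficients needed (expand at 0): a_0 = -3/5, a_1 = -11/5, a_2 = -121/40, a_3 = -1331/240, a_4 = -14641/1280, a_5 = -161051/6400, a_6 = -1771561/30720.
Write the denominator as Q(τ) = 1 + q1*τ. Requiring Q*f - P = O(τ^7) with deg P <= 5 kills the coefficients of τ^6..τ^6 in Q*f:
  τ^6: a_6 + q1*a_5 = 0, i.e. -1771561/30720 + (-161051/6400)*q1 = 0.
Solving this linear system: q1 = -55/24.
The numerator is Q*f truncated at degree 5: P0 = a_0 = -3/5; P1 = a_1 + q1*a_0 = -33/40; P2 = a_2 + q1*a_1 = 121/60; P3 = a_3 + q1*a_2 = 1331/960; P4 = a_4 + q1*a_3 = 14641/11520; P5 = a_5 + q1*a_4 = 161051/153600.


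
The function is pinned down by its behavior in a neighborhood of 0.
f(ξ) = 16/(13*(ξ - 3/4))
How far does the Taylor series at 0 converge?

The radius of convergence is 3/4.

Denominator factor (ξ - 3/4): pole of order 1 at 3/4, modulus 3/4.
The radius of convergence is the smallest modulus among the singular points: 3/4.


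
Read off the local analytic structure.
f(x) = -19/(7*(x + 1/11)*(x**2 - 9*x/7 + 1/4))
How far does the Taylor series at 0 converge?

Denominator factor (x + 1/11): pole of order 1 at -1/11, modulus 1/11.
Denominator factor (x**2 - 9*x/7 + 1/4): discriminant 32/49, real irrational roots 9/14 + (2/7)*sqrt(2) and 9/14 - (2/7)*sqrt(2); poles of order 1, moduli 9/14 + (2/7)*sqrt(2) and 9/14 - (2/7)*sqrt(2).
The radius of convergence is the smallest modulus among the singular points: 1/11.

The radius of convergence is 1/11.


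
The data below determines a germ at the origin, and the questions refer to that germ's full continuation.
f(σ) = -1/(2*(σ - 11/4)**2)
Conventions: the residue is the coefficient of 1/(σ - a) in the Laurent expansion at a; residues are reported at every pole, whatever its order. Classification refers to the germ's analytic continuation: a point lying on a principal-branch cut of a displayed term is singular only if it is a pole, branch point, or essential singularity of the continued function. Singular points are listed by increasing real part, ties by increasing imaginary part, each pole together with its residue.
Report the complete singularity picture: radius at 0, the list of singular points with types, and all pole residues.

Radius of convergence at 0: 11/4.
At 11/4: a pole of order 2; residue 0.

Denominator factor (σ - 11/4)^2: pole of order 2 at 11/4, modulus 11/4.
The radius of convergence is the smallest modulus among the singular points: 11/4.
At the order-2 pole 11/4 set g(σ) = (σ - (11/4))^2*f(σ) = -1/2.
Order-2 pole: residue = g'(a); g'(11/4) = 0, so the residue is 0.


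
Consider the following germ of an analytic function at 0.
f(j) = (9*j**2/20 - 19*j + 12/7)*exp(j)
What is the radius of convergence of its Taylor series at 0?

The factor exp(j) is entire and contributes no finite singular point.
The polynomial part has no poles.
No finite singular points: the Taylor series at 0 converges everywhere.

The radius of convergence is infinite.


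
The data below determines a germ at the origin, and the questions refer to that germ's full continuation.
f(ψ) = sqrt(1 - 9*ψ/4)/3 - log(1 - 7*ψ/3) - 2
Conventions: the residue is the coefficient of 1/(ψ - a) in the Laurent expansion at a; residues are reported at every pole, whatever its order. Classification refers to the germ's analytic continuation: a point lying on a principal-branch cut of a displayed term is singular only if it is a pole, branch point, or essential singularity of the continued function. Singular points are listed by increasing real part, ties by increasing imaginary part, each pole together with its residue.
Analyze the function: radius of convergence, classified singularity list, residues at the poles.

Branch term (1/3)*sqrt(1 - ψ/(4/9)): its argument vanishes at ψ = 4/9, a square-root branch point, modulus 4/9.
Branch term (-1)*log(1 - ψ/(3/7)): its argument vanishes at ψ = 3/7, a logarithmic branch point, modulus 3/7.
The radius of convergence is the smallest modulus among the singular points: 3/7.
List the singular points by increasing real part (a conjugate pair: the negative imaginary part first).

Radius of convergence at 0: 3/7.
At 3/7: a logarithmic branch point.
At 4/9: an algebraic (square-root) branch point.


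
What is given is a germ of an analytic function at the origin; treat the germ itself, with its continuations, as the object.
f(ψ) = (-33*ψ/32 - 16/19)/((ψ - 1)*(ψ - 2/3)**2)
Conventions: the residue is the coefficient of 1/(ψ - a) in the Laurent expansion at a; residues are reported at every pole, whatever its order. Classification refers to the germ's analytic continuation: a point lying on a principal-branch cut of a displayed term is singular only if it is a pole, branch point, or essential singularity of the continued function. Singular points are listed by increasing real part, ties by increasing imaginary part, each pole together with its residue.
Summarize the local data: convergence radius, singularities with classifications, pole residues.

Denominator factor (ψ - 2/3)^2: pole of order 2 at 2/3, modulus 2/3.
Denominator factor (ψ - 1): pole of order 1 at 1, modulus 1.
The radius of convergence is the smallest modulus among the singular points: 2/3.
At the order-2 pole 2/3 set g(ψ) = (ψ - (2/3))^2*f(ψ) = (-33*ψ/32 - 16/19)/(ψ - 1).
Order-2 pole: residue = g'(a); g'(2/3) = 10251/608, so the residue is 10251/608.
At the order-1 pole 1 set g(ψ) = (ψ - (1))*f(ψ) = (-33*ψ/32 - 16/19)/(ψ - 2/3)**2.
Simple pole: residue = g(a) at a = 1, which is -10251/608.
List the singular points by increasing real part (a conjugate pair: the negative imaginary part first).

Radius of convergence at 0: 2/3.
At 2/3: a pole of order 2; residue 10251/608.
At 1: a pole of order 1; residue -10251/608.


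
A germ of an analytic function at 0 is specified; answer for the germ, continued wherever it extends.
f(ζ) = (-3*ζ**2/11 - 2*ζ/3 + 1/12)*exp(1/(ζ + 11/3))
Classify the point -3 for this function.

The point is a regular point.

There is no denominator, hence no pole anywhere.
The essential point of exp(1/(ζ - (-11/3))) is -11/3, not -3.
So the germ continues analytically to -3.


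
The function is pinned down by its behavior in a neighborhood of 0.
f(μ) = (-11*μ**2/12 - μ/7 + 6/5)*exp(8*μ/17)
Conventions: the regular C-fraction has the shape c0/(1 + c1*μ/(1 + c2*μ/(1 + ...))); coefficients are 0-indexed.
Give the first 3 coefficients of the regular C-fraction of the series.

Taylor coefficients (expand at 0): a_0 = 6/5, a_1 = 251/595, a_2 = -103297/121380.
c0 = a_0 = 6/5. Peel one level at a time: if S = 1 + c*μ/S' with S'(0) = 1, then c is the μ-coefficient of S and S' = c*μ/(S - 1).
S_1 = c0/f = 1 + (-251/714)*μ + (283027/339864)*μ^2 + ...; c1 = -251/714.
S_2 = c1*μ/(S_1 - 1) = 1 + (283027/119476)*μ + ...; c2 = 283027/119476.

The regular C-fraction coefficients are [6/5, -251/714, 283027/119476].


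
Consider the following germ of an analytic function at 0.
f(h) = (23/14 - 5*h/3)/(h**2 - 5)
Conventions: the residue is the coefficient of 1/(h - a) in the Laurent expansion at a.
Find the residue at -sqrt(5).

The factor h**2 - 5 splits as (h - a)(h - a') with a = -sqrt(5), a' = sqrt(5). At the order-1 pole a set g(h) = (h - a)*f(h) = [23/14 - 5*h/3] / (h - a').
Simple pole: residue = g(a) at a = -sqrt(5), which is -5/6 - (23/140)*sqrt(5).

The residue is -5/6 - (23/140)*sqrt(5).


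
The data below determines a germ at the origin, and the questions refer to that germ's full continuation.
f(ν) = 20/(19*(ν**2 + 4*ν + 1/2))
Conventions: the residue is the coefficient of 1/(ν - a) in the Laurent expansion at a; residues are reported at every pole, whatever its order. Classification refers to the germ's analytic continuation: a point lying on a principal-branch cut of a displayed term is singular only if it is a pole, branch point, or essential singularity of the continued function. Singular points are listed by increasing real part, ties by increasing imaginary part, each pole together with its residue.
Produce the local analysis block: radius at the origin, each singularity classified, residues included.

Denominator factor (ν**2 + 4*ν + 1/2): discriminant 14, real irrational roots -2 + (1/2)*sqrt(14) and -2 - (1/2)*sqrt(14); poles of order 1, moduli 2 - (1/2)*sqrt(14) and 2 + (1/2)*sqrt(14).
The radius of convergence is the smallest modulus among the singular points: 2 - (1/2)*sqrt(14).
The factor ν**2 + 4*ν + 1/2 splits as (ν - a)(ν - a') with a = -2 - (1/2)*sqrt(14), a' = -2 + (1/2)*sqrt(14). At the order-1 pole a set g(ν) = (ν - a)*f(ν) = [20/19] / (ν - a').
Simple pole: residue = g(a) at a = -2 - (1/2)*sqrt(14), which is -(10/133)*sqrt(14).
The factor ν**2 + 4*ν + 1/2 splits as (ν - a)(ν - a') with a = -2 + (1/2)*sqrt(14), a' = -2 - (1/2)*sqrt(14). At the order-1 pole a set g(ν) = (ν - a)*f(ν) = [20/19] / (ν - a').
Simple pole: residue = g(a) at a = -2 + (1/2)*sqrt(14), which is (10/133)*sqrt(14).
List the singular points by increasing real part (a conjugate pair: the negative imaginary part first).

Radius of convergence at 0: 2 - (1/2)*sqrt(14).
At -2 - (1/2)*sqrt(14): a pole of order 1; residue -(10/133)*sqrt(14).
At -2 + (1/2)*sqrt(14): a pole of order 1; residue (10/133)*sqrt(14).


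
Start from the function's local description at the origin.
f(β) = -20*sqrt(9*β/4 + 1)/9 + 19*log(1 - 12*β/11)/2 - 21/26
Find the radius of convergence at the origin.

The radius of convergence is 4/9.

Branch term (-20/9)*sqrt(1 - β/(-4/9)): its argument vanishes at β = -4/9, a square-root branch point, modulus 4/9.
Branch term (19/2)*log(1 - β/(11/12)): its argument vanishes at β = 11/12, a logarithmic branch point, modulus 11/12.
The radius of convergence is the smallest modulus among the singular points: 4/9.


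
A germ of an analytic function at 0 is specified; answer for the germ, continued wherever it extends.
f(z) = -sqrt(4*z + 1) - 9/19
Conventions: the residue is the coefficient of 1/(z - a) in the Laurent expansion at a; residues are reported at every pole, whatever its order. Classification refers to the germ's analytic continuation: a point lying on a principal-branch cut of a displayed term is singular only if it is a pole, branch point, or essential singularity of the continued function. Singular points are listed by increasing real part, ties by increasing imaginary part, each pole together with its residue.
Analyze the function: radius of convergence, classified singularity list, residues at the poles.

Radius of convergence at 0: 1/4.
At -1/4: an algebraic (square-root) branch point.

Branch term (-1)*sqrt(1 - z/(-1/4)): its argument vanishes at z = -1/4, a square-root branch point, modulus 1/4.
The radius of convergence is the smallest modulus among the singular points: 1/4.


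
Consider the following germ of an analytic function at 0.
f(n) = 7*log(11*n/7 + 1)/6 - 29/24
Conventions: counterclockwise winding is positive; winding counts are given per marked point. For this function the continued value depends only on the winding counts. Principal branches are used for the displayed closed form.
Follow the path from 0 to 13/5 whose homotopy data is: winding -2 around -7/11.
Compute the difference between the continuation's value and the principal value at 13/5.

Continued minus principal equals -(14/3)*pi*i.

The rational part is single-valued and drops out of the difference; each branch term changes only by its own monodromy.
(7/6)*log(1 - n/(-7/11)): each positive loop around -7/11 adds 2*pi*i to the log, so winding -2 contributes (7/6)*(-2)*2*pi*i = -(14/3)*pi*i.
Summing the contributions at n = 13/5 gives -(14/3)*pi*i.


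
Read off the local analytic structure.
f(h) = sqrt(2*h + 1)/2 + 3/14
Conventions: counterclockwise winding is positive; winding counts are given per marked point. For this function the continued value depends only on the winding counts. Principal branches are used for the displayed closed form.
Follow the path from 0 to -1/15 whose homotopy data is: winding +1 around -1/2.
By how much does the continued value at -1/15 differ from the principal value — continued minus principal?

Continued minus principal equals -(1/15)*sqrt(195).

The rational part is single-valued and drops out of the difference; each branch term changes only by its own monodromy.
(1/2)*sqrt(1 - h/(-1/2)): winding +1 is odd, the square root flips sign, contributing -2*(1/2)*sqrt(1 - (-1/15)/(-1/2)) = -2*(1/2)*sqrt(13/15) = -(1/15)*sqrt(195).
Summing the contributions at h = -1/15 gives -(1/15)*sqrt(195).


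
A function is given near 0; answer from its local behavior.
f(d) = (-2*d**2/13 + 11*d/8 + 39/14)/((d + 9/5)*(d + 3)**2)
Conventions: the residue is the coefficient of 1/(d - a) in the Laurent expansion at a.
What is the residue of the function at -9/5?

At the order-1 pole -9/5 set g(d) = (d - (-9/5))*f(d) = (-2*d**2/13 + 11*d/8 + 39/14)/(d + 3)**2.
Simple pole: residue = g(a) at a = -9/5, which is -1139/8736.

The residue is -1139/8736.


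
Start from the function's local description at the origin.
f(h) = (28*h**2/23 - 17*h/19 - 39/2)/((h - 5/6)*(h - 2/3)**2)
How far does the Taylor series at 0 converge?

Denominator factor (h - 2/3)^2: pole of order 2 at 2/3, modulus 2/3.
Denominator factor (h - 5/6): pole of order 1 at 5/6, modulus 5/6.
The radius of convergence is the smallest modulus among the singular points: 2/3.

The radius of convergence is 2/3.


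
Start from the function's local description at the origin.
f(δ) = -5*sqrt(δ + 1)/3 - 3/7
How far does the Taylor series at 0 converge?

Branch term (-5/3)*sqrt(1 - δ/(-1)): its argument vanishes at δ = -1, a square-root branch point, modulus 1.
The radius of convergence is the smallest modulus among the singular points: 1.

The radius of convergence is 1.


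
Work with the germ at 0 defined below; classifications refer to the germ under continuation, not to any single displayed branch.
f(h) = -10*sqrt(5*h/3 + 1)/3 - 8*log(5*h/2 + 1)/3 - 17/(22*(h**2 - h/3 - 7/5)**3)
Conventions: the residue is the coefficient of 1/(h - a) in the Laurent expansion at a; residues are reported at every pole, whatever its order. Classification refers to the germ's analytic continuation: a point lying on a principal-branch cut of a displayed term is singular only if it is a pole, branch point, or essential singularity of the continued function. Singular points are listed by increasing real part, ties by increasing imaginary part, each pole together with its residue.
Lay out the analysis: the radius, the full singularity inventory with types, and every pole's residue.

Radius of convergence at 0: 2/5.
At 1/6 - (1/30)*sqrt(1285): a pole of order 3; residue (309825/186720523)*sqrt(1285).
At -3/5: an algebraic (square-root) branch point.
At -2/5: a logarithmic branch point.
At 1/6 + (1/30)*sqrt(1285): a pole of order 3; residue -(309825/186720523)*sqrt(1285).

Denominator factor (h**2 - h/3 - 7/5)^3: discriminant 257/45, real irrational roots 1/6 + (1/30)*sqrt(1285) and 1/6 - (1/30)*sqrt(1285); poles of order 3, moduli 1/6 + (1/30)*sqrt(1285) and -1/6 + (1/30)*sqrt(1285).
Branch term (-10/3)*sqrt(1 - h/(-3/5)): its argument vanishes at h = -3/5, a square-root branch point, modulus 3/5.
Branch term (-8/3)*log(1 - h/(-2/5)): its argument vanishes at h = -2/5, a logarithmic branch point, modulus 2/5.
The radius of convergence is the smallest modulus among the singular points: 2/5.
The branch terms are analytic at 1/6 - (1/30)*sqrt(1285) and contribute nothing to the residue; only the rational part matters.
The factor h**2 - h/3 - 7/5 splits as (h - a)(h - a') with a = 1/6 - (1/30)*sqrt(1285), a' = 1/6 + (1/30)*sqrt(1285). At the order-3 pole a set g(h) = (h - a)^3*(rational part) = [-17/22] / (h - a')^3.
Order-3 pole: residue = g''(a)/2; g''(1/6 - (1/30)*sqrt(1285)) = (619650/186720523)*sqrt(1285), so the residue is (309825/186720523)*sqrt(1285).
The branch terms are analytic at 1/6 + (1/30)*sqrt(1285) and contribute nothing to the residue; only the rational part matters.
The factor h**2 - h/3 - 7/5 splits as (h - a)(h - a') with a = 1/6 + (1/30)*sqrt(1285), a' = 1/6 - (1/30)*sqrt(1285). At the order-3 pole a set g(h) = (h - a)^3*(rational part) = [-17/22] / (h - a')^3.
Order-3 pole: residue = g''(a)/2; g''(1/6 + (1/30)*sqrt(1285)) = -(619650/186720523)*sqrt(1285), so the residue is -(309825/186720523)*sqrt(1285).
List the singular points by increasing real part (a conjugate pair: the negative imaginary part first).


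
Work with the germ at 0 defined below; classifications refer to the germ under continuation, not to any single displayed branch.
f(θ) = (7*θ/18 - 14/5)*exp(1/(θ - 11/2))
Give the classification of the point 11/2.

The point is an essential singularity.

The exponent 1/(θ - (11/2)) has a pole at 11/2, so exp(1/(θ - (11/2))) takes every nonzero value near it: an essential singularity (not a pole of any order).


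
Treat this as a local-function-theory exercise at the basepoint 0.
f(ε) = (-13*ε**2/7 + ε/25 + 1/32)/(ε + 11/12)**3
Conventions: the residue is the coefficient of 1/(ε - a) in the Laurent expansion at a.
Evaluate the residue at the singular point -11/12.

The residue is -13/7.

At the order-3 pole -11/12 set g(ε) = (ε - (-11/12))^3*f(ε) = -13*ε**2/7 + ε/25 + 1/32.
Order-3 pole: residue = g''(a)/2; g''(-11/12) = -26/7, so the residue is -13/7.


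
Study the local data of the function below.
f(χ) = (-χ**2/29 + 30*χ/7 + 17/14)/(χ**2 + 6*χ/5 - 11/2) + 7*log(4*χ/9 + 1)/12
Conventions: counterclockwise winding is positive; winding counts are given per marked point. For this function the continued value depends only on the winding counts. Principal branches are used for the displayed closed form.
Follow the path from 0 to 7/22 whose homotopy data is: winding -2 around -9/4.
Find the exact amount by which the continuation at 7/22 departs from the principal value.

The rational part is single-valued and drops out of the difference; each branch term changes only by its own monodromy.
(7/12)*log(1 - χ/(-9/4)): each positive loop around -9/4 adds 2*pi*i to the log, so winding -2 contributes (7/12)*(-2)*2*pi*i = -(7/3)*pi*i.
Summing the contributions at χ = 7/22 gives -(7/3)*pi*i.

Continued minus principal equals -(7/3)*pi*i.


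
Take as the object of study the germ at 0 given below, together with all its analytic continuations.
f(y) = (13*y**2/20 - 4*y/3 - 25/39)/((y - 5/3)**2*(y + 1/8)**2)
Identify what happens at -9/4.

Denominator factors: y + 1/8 = -17/8 at y = -9/4; y - 5/3 = -47/12 at y = -9/4 — none vanishes.
So the germ continues analytically to -9/4.

The point is a regular point.


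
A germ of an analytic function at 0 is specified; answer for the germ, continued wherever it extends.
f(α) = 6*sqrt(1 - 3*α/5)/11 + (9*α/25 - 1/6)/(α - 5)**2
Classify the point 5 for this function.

The denominator factor α - 5 vanishes at 5 and appears to the power 2; the numerator there equals 49/30, nonzero, and no other factor vanishes.
The branch terms are analytic at this point.
Hence a pole whose order is the multiplicity, 2.

The point is a pole of order 2.


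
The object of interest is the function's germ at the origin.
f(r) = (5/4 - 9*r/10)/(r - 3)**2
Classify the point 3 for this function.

The denominator factor r - 3 vanishes at 3 and appears to the power 2; the numerator there equals -29/20, nonzero, and no other factor vanishes.
Hence a pole whose order is the multiplicity, 2.

The point is a pole of order 2.


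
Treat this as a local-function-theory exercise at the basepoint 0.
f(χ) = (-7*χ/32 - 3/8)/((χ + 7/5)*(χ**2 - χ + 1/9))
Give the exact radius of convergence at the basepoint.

The radius of convergence is 1/2 - (1/6)*sqrt(5).

Denominator factor (χ**2 - χ + 1/9): discriminant 5/9, real irrational roots 1/2 + (1/6)*sqrt(5) and 1/2 - (1/6)*sqrt(5); poles of order 1, moduli 1/2 + (1/6)*sqrt(5) and 1/2 - (1/6)*sqrt(5).
Denominator factor (χ + 7/5): pole of order 1 at -7/5, modulus 7/5.
The radius of convergence is the smallest modulus among the singular points: 1/2 - (1/6)*sqrt(5).


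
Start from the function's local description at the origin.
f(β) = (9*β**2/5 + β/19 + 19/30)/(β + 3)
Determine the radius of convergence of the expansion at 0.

The radius of convergence is 3.

Denominator factor (β + 3): pole of order 1 at -3, modulus 3.
The radius of convergence is the smallest modulus among the singular points: 3.


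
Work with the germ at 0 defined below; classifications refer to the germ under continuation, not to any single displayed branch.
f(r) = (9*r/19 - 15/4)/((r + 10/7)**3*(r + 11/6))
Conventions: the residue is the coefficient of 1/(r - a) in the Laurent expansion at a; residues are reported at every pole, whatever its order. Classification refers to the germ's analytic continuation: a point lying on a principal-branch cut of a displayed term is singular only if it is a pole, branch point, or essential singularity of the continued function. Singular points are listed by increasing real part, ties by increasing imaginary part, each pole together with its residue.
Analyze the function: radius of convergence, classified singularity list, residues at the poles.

Denominator factor (r + 11/6): pole of order 1 at -11/6, modulus 11/6.
Denominator factor (r + 10/7)^3: pole of order 3 at -10/7, modulus 10/7.
The radius of convergence is the smallest modulus among the singular points: 10/7.
At the order-1 pole -11/6 set g(r) = (r - (-11/6))*f(r) = (9*r/19 - 15/4)/(r + 10/7)**3.
Simple pole: residue = g(a) at a = -11/6, which is 6501222/93347.
At the order-3 pole -10/7 set g(r) = (r - (-10/7))^3*f(r) = (9*r/19 - 15/4)/(r + 11/6).
Order-3 pole: residue = g''(a)/2; g''(-10/7) = -13002444/93347, so the residue is -6501222/93347.
List the singular points by increasing real part (a conjugate pair: the negative imaginary part first).

Radius of convergence at 0: 10/7.
At -11/6: a pole of order 1; residue 6501222/93347.
At -10/7: a pole of order 3; residue -6501222/93347.


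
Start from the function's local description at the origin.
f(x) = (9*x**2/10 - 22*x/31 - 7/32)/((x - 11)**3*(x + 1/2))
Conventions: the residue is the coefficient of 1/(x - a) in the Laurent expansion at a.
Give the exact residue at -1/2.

At the order-1 pole -1/2 set g(x) = (x - (-1/2))*f(x) = (9*x**2/10 - 22*x/31 - 7/32)/(x - 11)**3.
Simple pole: residue = g(a) at a = -1/2, which is -1791/7543540.

The residue is -1791/7543540.


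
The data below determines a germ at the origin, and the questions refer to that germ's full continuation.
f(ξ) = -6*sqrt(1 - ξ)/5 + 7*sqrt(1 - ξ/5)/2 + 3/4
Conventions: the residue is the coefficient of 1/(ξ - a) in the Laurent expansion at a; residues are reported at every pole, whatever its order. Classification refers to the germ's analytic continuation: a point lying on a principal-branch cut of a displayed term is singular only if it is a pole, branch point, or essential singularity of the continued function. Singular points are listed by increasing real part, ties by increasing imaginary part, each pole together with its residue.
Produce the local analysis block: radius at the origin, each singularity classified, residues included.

Branch term (-6/5)*sqrt(1 - ξ/(1)): its argument vanishes at ξ = 1, a square-root branch point, modulus 1.
Branch term (7/2)*sqrt(1 - ξ/(5)): its argument vanishes at ξ = 5, a square-root branch point, modulus 5.
The radius of convergence is the smallest modulus among the singular points: 1.
List the singular points by increasing real part (a conjugate pair: the negative imaginary part first).

Radius of convergence at 0: 1.
At 1: an algebraic (square-root) branch point.
At 5: an algebraic (square-root) branch point.


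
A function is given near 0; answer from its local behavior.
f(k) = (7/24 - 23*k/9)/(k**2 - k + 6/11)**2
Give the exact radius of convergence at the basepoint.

The radius of convergence is (1/11)*sqrt(66).

Denominator factor (k**2 - k + 6/11)^2: discriminant -13/11, complex-conjugate roots (1/2) + ((1/22)*sqrt(143))*i and (1/2) - ((1/22)*sqrt(143))*i; poles of order 2, moduli (1/11)*sqrt(66) and (1/11)*sqrt(66).
The radius of convergence is the smallest modulus among the singular points: (1/11)*sqrt(66).


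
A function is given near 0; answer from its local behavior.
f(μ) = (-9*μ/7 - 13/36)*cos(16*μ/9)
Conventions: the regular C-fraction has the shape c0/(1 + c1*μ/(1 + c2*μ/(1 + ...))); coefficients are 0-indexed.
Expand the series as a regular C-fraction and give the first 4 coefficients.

Taylor coefficients (expand at 0): a_0 = -13/36, a_1 = -9/7, a_2 = 416/729, a_3 = 128/63.
c0 = a_0 = -13/36. Peel one level at a time: if S = 1 + c*μ/S' with S'(0) = 1, then c is the μ-coefficient of S and S' = c*μ/(S - 1).
S_1 = c0/f = 1 + (-324/91)*μ + (9563024/670761)*μ^2 + ...; c1 = -324/91.
S_2 = c1*μ/(S_1 - 1) = 1 + (2390756/597051)*μ + (76504192/43046721)*μ^2 + ...; c2 = 2390756/597051.
S_3 = c2*μ/(S_2 - 1) = 1 + (-2912/6561)*μ + ...; c3 = -2912/6561.

The regular C-fraction coefficients are [-13/36, -324/91, 2390756/597051, -2912/6561].


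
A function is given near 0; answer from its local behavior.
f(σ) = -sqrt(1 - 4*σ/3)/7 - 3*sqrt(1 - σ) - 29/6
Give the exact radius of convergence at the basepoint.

Branch term (-3)*sqrt(1 - σ/(1)): its argument vanishes at σ = 1, a square-root branch point, modulus 1.
Branch term (-1/7)*sqrt(1 - σ/(3/4)): its argument vanishes at σ = 3/4, a square-root branch point, modulus 3/4.
The radius of convergence is the smallest modulus among the singular points: 3/4.

The radius of convergence is 3/4.


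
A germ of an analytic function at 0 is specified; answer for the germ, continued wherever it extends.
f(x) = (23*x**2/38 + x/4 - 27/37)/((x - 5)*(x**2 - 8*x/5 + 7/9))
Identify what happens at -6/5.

The point is a regular point.

Denominator factors: x**2 - 8*x/5 + 7/9 = 931/225 at x = -6/5; x - 5 = -31/5 at x = -6/5 — none vanishes.
So the germ continues analytically to -6/5.


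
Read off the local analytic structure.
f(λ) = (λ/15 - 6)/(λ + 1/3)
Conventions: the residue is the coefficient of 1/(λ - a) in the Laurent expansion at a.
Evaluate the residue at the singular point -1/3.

The residue is -271/45.

At the order-1 pole -1/3 set g(λ) = (λ - (-1/3))*f(λ) = λ/15 - 6.
Simple pole: residue = g(a) at a = -1/3, which is -271/45.
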